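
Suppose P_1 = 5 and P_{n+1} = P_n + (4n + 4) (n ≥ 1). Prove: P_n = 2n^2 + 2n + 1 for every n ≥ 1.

Base case: P_1 = 5, and 2·1^2 + 2·1 + 1 = 5.
Assume P_k = 2k^2 + 2k + 1.
Then P_{k+1} = P_k + (4k + 4) = (2k^2 + 2k + 1) + (4k + 4) = 2k^2 + 6k + 5,
and 2·(k+1)^2 + 2·(k+1) + 1 = 2k^2 + 6k + 5.
Hence P_n = 2n^2 + 2n + 1 for every n ≥ 1, by induction.

P_n = 2n^2 + 2n + 1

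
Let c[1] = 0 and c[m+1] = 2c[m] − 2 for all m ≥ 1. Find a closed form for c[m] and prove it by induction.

Claim: c[m] = -2^m + 2.

Base case: c[1] = 0, and -2^1 + 2 = -2 + 2 = 0.
Assume c[r] = -2^r + 2 for some r ≥ 1.
Then c[r+1] = 2c[r] − 2 = 2·(-2^r + 2) − 2 = -2^{r+1} + 4 − 2 = -2^{r+1} + 2.
By induction, c[m] = -2^m + 2 for all m ≥ 1.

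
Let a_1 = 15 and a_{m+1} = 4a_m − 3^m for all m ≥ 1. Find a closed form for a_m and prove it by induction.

Claim: a_m = 3·4^m + 3^m.

Base case: a_1 = 15, and 3·4^1 + 3^1 = 12 + 3 = 15.
Assume a_k = 3·4^k + 3^k for some k ≥ 1.
Then a_{k+1} = 4a_k − 3^k = 4·(3·4^k + 3^k) − 3^k = 3·4^{k+1} + 4·3^k − 3^k = 3·4^{k+1} + 3·3^k = 3·4^{k+1} + 3^{k+1}.
So the formula holds for k+1, and by induction a_m = 3·4^m + 3^m for all m ≥ 1.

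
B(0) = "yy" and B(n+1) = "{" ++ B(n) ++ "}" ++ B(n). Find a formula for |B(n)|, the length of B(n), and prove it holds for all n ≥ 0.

Claim: |B(n)| = 2^{n+2} − 2.

Base case: |B(0)| = 2, and 2^{0+2} − 2 = 2.
Assume |B(m)| = 2^{m+2} − 2.
Then |B(m+1)| = 1 + |B(m)| + 1 + |B(m)| = 2|B(m)| + 2 = 2(2^{m+2} − 2) + 2 = 2^{m+3} − 4 + 2 = 2^{m+3} − 2.
So the formula holds for m+1, and by induction |B(n)| = 2^{n+2} − 2 for all n ≥ 0.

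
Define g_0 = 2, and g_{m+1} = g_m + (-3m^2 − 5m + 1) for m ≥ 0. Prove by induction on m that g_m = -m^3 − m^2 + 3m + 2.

Base case: g_0 = 2, and -0^3 − 0^2 + 3·0 + 2 = 2.
Assume g_j = -j^3 − j^2 + 3j + 2.
Then g_{j+1} = g_j + (-3j^2 − 5j + 1) = (-j^3 − j^2 + 3j + 2) + (-3j^2 − 5j + 1) = -j^3 − 4j^2 − 2j + 3,
and -(j+1)^3 − (j+1)^2 + 3·(j+1) + 2 = -j^3 − 4j^2 − 2j + 3.
By induction, g_m = -m^3 − m^2 + 3m + 2 for all m ≥ 0.

g_m = -m^3 − m^2 + 3m + 2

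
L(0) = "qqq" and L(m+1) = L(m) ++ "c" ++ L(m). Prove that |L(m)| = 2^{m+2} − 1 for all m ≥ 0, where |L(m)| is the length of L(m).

Base case: |L(0)| = 3, and 2^{0+2} − 1 = 3.
Assume |L(k)| = 2^{k+2} − 1.
Then |L(k+1)| = |L(k)| + 1 + |L(k)| = 2|L(k)| + 1 = 2(2^{k+2} − 1) + 1 = 2^{k+3} − 2 + 1 = 2^{k+3} − 1.
This completes the inductive step, so |L(m)| = 2^{m+2} − 1 for all m ≥ 0.

|L(m)| = 2^{m+2} − 1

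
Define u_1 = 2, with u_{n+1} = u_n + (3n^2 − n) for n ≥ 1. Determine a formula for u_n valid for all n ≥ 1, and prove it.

Claim: u_n = n^3 − 2n^2 + n + 2.

Base case: u_1 = 2, and 1^3 − 2·1^2 + 1 + 2 = 2.
Assume u_k = k^3 − 2k^2 + k + 2.
Then u_{k+1} = u_k + (3k^2 − k) = (k^3 − 2k^2 + k + 2) + (3k^2 − k) = k^3 + k^2 + 2,
and (k+1)^3 − 2·(k+1)^2 + (k+1) + 2 = k^3 + k^2 + 2.
By induction, u_n = n^3 − 2n^2 + n + 2 for all n ≥ 1.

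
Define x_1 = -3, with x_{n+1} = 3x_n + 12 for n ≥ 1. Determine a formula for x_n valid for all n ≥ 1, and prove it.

Claim: x_n = 3^n − 6.

Base case: x_1 = -3, and 3^1 − 6 = 3 − 6 = -3.
Assume x_r = 3^r − 6 for some r ≥ 1.
Then x_{r+1} = 3x_r + 12 = 3·(3^r − 6) + 12 = 3^{r+1} − 18 + 12 = 3^{r+1} − 6.
So the formula holds for r+1, and by induction x_n = 3^n − 6 for all n ≥ 1.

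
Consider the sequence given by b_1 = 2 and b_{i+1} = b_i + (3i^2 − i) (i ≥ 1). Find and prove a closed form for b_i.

Claim: b_i = i^3 − 2i^2 + i + 2.

Base case: b_1 = 2, and 1^3 − 2·1^2 + 1 + 2 = 2.
Assume b_m = m^3 − 2m^2 + m + 2.
Then b_{m+1} = b_m + (3m^2 − m) = (m^3 − 2m^2 + m + 2) + (3m^2 − m) = m^3 + m^2 + 2,
and (m+1)^3 − 2·(m+1)^2 + (m+1) + 2 = m^3 + m^2 + 2.
By induction, b_i = i^3 − 2i^2 + i + 2 for all i ≥ 1.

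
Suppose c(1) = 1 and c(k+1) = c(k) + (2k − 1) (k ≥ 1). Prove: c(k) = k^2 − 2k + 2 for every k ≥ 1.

Base case: c(1) = 1, and 1^2 − 2·1 + 2 = 1.
Assume c(j) = j^2 − 2j + 2.
Then c(j+1) = c(j) + (2j − 1) = (j^2 − 2j + 2) + (2j − 1) = j^2 + 1,
and (j+1)^2 − 2·(j+1) + 2 = j^2 + 1.
By induction, c(k) = k^2 − 2k + 2 for all k ≥ 1.

c(k) = k^2 − 2k + 2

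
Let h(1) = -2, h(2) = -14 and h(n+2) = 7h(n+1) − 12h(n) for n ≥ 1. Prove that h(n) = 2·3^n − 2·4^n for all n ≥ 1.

Base cases: h(1) = -2 and 2·3^1 − 2·4^1 = -2; h(2) = -14 and 2·3^2 − 2·4^2 = -14.
Assume h(j) = 2·3^j − 2·4^j for all 1 ≤ j ≤ r, where r ≥ 2.
Then h(r+1) = 7h(r) − 12h(r−1) = 7·(2·3^r − 2·4^r) − 12·(2·3^{r−1} − 2·4^{r−1}) = 2·(7·3 − 12)3^{r−1} − 2·(7·4 − 12)4^{r−1} = 18·3^{r−1} − 32·4^{r−1} = 2·3^{r+1} − 2·4^{r+1}.
So the formula holds for r+1, and by strong induction h(n) = 2·3^n − 2·4^n for all n ≥ 1.

h(n) = 2·3^n − 2·4^n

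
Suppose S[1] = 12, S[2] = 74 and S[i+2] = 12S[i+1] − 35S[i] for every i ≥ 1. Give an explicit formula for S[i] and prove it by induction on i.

Claim: S[i] = 5^i + 7^i.

Base cases: S[1] = 12 and 5^1 + 7^1 = 12; S[2] = 74 and 5^2 + 7^2 = 74.
Assume S[t] = 5^t + 7^t for all 1 ≤ t ≤ j, where j ≥ 2.
Then S[j+1] = 12S[j] − 35S[j−1] = 12·(5^j + 7^j) − 35·(5^{j−1} + 7^{j−1}) = (12·5 − 35)5^{j−1} + (12·7 − 35)7^{j−1} = 25·5^{j−1} + 49·7^{j−1} = 5^{j+1} + 7^{j+1}.
Hence S[i] = 5^i + 7^i for every i ≥ 1, by strong induction.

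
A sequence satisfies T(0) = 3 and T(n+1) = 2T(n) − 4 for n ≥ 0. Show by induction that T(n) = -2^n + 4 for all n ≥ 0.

Base case: T(0) = 3, and -2^0 + 4 = -1 + 4 = 3.
Assume T(m) = -2^m + 4 for some m ≥ 0.
Then T(m+1) = 2T(m) − 4 = 2·(-2^m + 4) − 4 = -2^{m+1} + 8 − 4 = -2^{m+1} + 4.
By induction, T(n) = -2^n + 4 for all n ≥ 0.

T(n) = -2^n + 4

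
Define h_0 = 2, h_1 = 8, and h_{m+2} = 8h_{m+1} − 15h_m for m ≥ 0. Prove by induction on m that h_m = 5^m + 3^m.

Base cases: h_0 = 2 and 5^0 + 3^0 = 2; h_1 = 8 and 5^1 + 3^1 = 8.
Assume h_j = 5^j + 3^j for all 0 ≤ j ≤ k, where k ≥ 1.
Then h_{k+1} = 8h_k − 15h_{k−1} = 8·(5^k + 3^k) − 15·(5^{k−1} + 3^{k−1}) = (8·5 − 15)5^{k−1} + (8·3 − 15)3^{k−1} = 25·5^{k−1} + 9·3^{k−1} = 5^{k+1} + 3^{k+1}.
Hence h_m = 5^m + 3^m for every m ≥ 0, by strong induction.

h_m = 5^m + 3^m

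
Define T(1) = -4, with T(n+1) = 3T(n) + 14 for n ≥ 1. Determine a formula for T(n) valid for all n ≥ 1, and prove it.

Claim: T(n) = 3^n − 7.

Base case: T(1) = -4, and 3^1 − 7 = 3 − 7 = -4.
Assume T(m) = 3^m − 7 for some m ≥ 1.
Then T(m+1) = 3T(m) + 14 = 3·(3^m − 7) + 14 = 3^{m+1} − 21 + 14 = 3^{m+1} − 7.
So the formula holds for m+1, and by induction T(n) = 3^n − 7 for all n ≥ 1.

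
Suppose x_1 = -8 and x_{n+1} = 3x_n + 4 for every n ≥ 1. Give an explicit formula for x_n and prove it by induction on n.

Claim: x_n = -2·3^n − 2.

Base case: x_1 = -8, and -2·3^1 − 2 = -6 − 2 = -8.
Assume x_k = -2·3^k − 2 for some k ≥ 1.
Then x_{k+1} = 3x_k + 4 = 3·(-2·3^k − 2) + 4 = -6·3^k − 6 + 4 = -2·3^{k+1} − 2.
Hence x_n = -2·3^n − 2 for every n ≥ 1, by induction.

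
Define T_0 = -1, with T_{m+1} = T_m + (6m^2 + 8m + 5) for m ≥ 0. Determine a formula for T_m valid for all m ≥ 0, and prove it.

Claim: T_m = 2m^3 + m^2 + 2m − 1.

Base case: T_0 = -1, and 2·0^3 + 0^2 + 2·0 − 1 = -1.
Assume T_r = 2r^3 + r^2 + 2r − 1.
Then T_{r+1} = T_r + (6r^2 + 8r + 5) = (2r^3 + r^2 + 2r − 1) + (6r^2 + 8r + 5) = 2r^3 + 7r^2 + 10r + 4,
and 2·(r+1)^3 + (r+1)^2 + 2·(r+1) − 1 = 2r^3 + 7r^2 + 10r + 4.
Hence T_m = 2m^3 + m^2 + 2m − 1 for every m ≥ 0, by induction.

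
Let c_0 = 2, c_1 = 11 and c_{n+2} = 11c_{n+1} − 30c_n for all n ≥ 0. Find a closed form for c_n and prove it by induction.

Claim: c_n = 5^n + 6^n.

Base cases: c_0 = 2 and 5^0 + 6^0 = 2; c_1 = 11 and 5^1 + 6^1 = 11.
Assume c_j = 5^j + 6^j for all 0 ≤ j ≤ r, where r ≥ 1.
Then c_{r+1} = 11c_r − 30c_{r−1} = 11·(5^r + 6^r) − 30·(5^{r−1} + 6^{r−1}) = (11·5 − 30)5^{r−1} + (11·6 − 30)6^{r−1} = 25·5^{r−1} + 36·6^{r−1} = 5^{r+1} + 6^{r+1}.
Hence c_n = 5^n + 6^n for every n ≥ 0, by strong induction.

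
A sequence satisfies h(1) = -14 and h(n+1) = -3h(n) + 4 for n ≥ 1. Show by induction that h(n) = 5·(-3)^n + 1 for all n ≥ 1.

Base case: h(1) = -14, and 5·(-3)^1 + 1 = -15 + 1 = -14.
Assume h(r) = 5·(-3)^r + 1 for some r ≥ 1.
Then h(r+1) = -3h(r) + 4 = -3·(5·(-3)^r + 1) + 4 = -15·(-3)^r − 3 + 4 = 5·(-3)^{r+1} + 1.
So the formula holds for r+1, and by induction h(n) = 5·(-3)^n + 1 for all n ≥ 1.

h(n) = 5·(-3)^n + 1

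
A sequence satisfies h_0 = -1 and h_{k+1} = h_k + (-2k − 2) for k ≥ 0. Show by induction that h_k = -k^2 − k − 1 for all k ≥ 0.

Base case: h_0 = -1, and -0^2 − 0 − 1 = -1.
Assume h_j = -j^2 − j − 1.
Then h_{j+1} = h_j + (-2j − 2) = (-j^2 − j − 1) + (-2j − 2) = -j^2 − 3j − 3,
and -(j+1)^2 − (j+1) − 1 = -j^2 − 3j − 3.
Hence h_k = -k^2 − k − 1 for every k ≥ 0, by induction.

h_k = -k^2 − k − 1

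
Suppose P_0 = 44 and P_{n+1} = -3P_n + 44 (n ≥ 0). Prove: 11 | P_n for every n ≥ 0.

Base case: P_0 = 44 = 11·4, so 11 | P_0.
Assume 11 | P_k, so P_k = 11t for some integer t.
Then P_{k+1} = -3P_k + 44 = -3·(11t) + 44 = 11(-3t + 4), so 11 | P_{k+1}.
Hence 11 | P_n for every n ≥ 0, by induction.

11 | P_n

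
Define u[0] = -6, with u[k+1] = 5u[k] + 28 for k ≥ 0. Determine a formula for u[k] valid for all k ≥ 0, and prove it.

Claim: u[k] = 5^k − 7.

Base case: u[0] = -6, and 5^0 − 7 = 1 − 7 = -6.
Assume u[r] = 5^r − 7 for some r ≥ 0.
Then u[r+1] = 5u[r] + 28 = 5·(5^r − 7) + 28 = 5^{r+1} − 35 + 28 = 5^{r+1} − 7.
So the formula holds for r+1, and by induction u[k] = 5^k − 7 for all k ≥ 0.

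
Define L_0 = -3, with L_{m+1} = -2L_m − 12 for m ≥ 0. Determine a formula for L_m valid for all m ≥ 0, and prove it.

Claim: L_m = (-2)^m − 4.

Base case: L_0 = -3, and (-2)^0 − 4 = 1 − 4 = -3.
Assume L_j = (-2)^j − 4 for some j ≥ 0.
Then L_{j+1} = -2L_j − 12 = -2·((-2)^j − 4) − 12 = -2·(-2)^j + 8 − 12 = (-2)^{j+1} − 4.
By induction, L_m = (-2)^m − 4 for all m ≥ 0.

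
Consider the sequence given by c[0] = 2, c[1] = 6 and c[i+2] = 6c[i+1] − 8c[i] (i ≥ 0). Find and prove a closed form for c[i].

Claim: c[i] = 4^i + 2^i.

Base cases: c[0] = 2 and 4^0 + 2^0 = 2; c[1] = 6 and 4^1 + 2^1 = 6.
Assume c[j] = 4^j + 2^j for all 0 ≤ j ≤ k, where k ≥ 1.
Then c[k+1] = 6c[k] − 8c[k−1] = 6·(4^k + 2^k) − 8·(4^{k−1} + 2^{k−1}) = (6·4 − 8)4^{k−1} + (6·2 − 8)2^{k−1} = 16·4^{k−1} + 4·2^{k−1} = 4^{k+1} + 2^{k+1}.
This completes the inductive step, so c[i] = 4^i + 2^i for all i ≥ 0.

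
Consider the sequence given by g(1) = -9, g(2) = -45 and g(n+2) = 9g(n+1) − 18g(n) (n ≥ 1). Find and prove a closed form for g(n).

Claim: g(n) = -3^n − 6^n.

Base cases: g(1) = -9 and -3^1 − 6^1 = -9; g(2) = -45 and -3^2 − 6^2 = -45.
Assume g(j) = -3^j − 6^j for all 1 ≤ j ≤ k, where k ≥ 2.
Then g(k+1) = 9g(k) − 18g(k−1) = 9·(-3^k − 6^k) − 18·(-3^{k−1} − 6^{k−1}) = -(9·3 − 18)3^{k−1} − (9·6 − 18)6^{k−1} = -9·3^{k−1} − 36·6^{k−1} = -3^{k+1} − 6^{k+1}.
By strong induction, g(n) = -3^n − 6^n for all n ≥ 1.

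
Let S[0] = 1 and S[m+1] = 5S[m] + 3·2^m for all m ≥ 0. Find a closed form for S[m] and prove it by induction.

Claim: S[m] = 2·5^m − 2^m.

Base case: S[0] = 1, and 2·5^0 − 2^0 = 2 − 1 = 1.
Assume S[r] = 2·5^r − 2^r for some r ≥ 0.
Then S[r+1] = 5S[r] + 3·2^r = 5·(2·5^r − 2^r) + 3·2^r = 2·5^{r+1} − 5·2^r + 3·2^r = 2·5^{r+1} − 2·2^r = 2·5^{r+1} − 2^{r+1}.
By induction, S[m] = 2·5^m − 2^m for all m ≥ 0.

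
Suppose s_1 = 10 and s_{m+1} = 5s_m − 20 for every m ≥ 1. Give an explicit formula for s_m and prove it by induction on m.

Claim: s_m = 5^m + 5.

Base case: s_1 = 10, and 5^1 + 5 = 5 + 5 = 10.
Assume s_r = 5^r + 5 for some r ≥ 1.
Then s_{r+1} = 5s_r − 20 = 5·(5^r + 5) − 20 = 5^{r+1} + 25 − 20 = 5^{r+1} + 5.
This completes the inductive step, so s_m = 5^m + 5 for all m ≥ 1.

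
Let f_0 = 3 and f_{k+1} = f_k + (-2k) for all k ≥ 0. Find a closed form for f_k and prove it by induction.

Claim: f_k = -k^2 + k + 3.

Base case: f_0 = 3, and -0^2 + 0 + 3 = 3.
Assume f_r = -r^2 + r + 3.
Then f_{r+1} = f_r + (-2r) = (-r^2 + r + 3) + (-2r) = -r^2 − r + 3,
and -(r+1)^2 + (r+1) + 3 = -r^2 − r + 3.
This completes the inductive step, so f_k = -k^2 + k + 3 for all k ≥ 0.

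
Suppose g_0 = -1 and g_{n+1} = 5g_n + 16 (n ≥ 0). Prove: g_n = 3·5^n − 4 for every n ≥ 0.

Base case: g_0 = -1, and 3·5^0 − 4 = 3 − 4 = -1.
Assume g_m = 3·5^m − 4 for some m ≥ 0.
Then g_{m+1} = 5g_m + 16 = 5·(3·5^m − 4) + 16 = 15·5^m − 20 + 16 = 3·5^{m+1} − 4.
By induction, g_n = 3·5^n − 4 for all n ≥ 0.

g_n = 3·5^n − 4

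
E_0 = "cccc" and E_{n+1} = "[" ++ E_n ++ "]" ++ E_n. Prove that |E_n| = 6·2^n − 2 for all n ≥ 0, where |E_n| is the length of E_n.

Base case: |E_0| = 4, and 6·2^0 − 2 = 4.
Assume |E_j| = 6·2^j − 2.
Then |E_{j+1}| = 1 + |E_j| + 1 + |E_j| = 2|E_j| + 2 = 2(6·2^j − 2) + 2 = 6·2^{j+1} − 4 + 2 = 6·2^{j+1} − 2.
So the formula holds for j+1, and by induction |E_n| = 6·2^n − 2 for all n ≥ 0.

|E_n| = 6·2^n − 2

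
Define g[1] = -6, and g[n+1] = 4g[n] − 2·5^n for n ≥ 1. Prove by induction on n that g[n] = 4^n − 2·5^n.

Base case: g[1] = -6, and 4^1 − 2·5^1 = 4 − 10 = -6.
Assume g[m] = 4^m − 2·5^m for some m ≥ 1.
Then g[m+1] = 4g[m] − 2·5^m = 4·(4^m − 2·5^m) − 2·5^m = 4^{m+1} − 8·5^m − 2·5^m = 4^{m+1} − 10·5^m = 4^{m+1} − 2·5^{m+1}.
Hence g[n] = 4^n − 2·5^n for every n ≥ 1, by induction.

g[n] = 4^n − 2·5^n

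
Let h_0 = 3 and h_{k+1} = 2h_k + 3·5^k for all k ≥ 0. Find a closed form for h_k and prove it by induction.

Claim: h_k = 2·2^k + 5^k.

Base case: h_0 = 3, and 2·2^0 + 5^0 = 2 + 1 = 3.
Assume h_m = 2·2^m + 5^m for some m ≥ 0.
Then h_{m+1} = 2h_m + 3·5^m = 2·(2·2^m + 5^m) + 3·5^m = 2·2^{m+1} + 2·5^m + 3·5^m = 2·2^{m+1} + 5·5^m = 2·2^{m+1} + 5^{m+1}.
By induction, h_k = 2·2^k + 5^k for all k ≥ 0.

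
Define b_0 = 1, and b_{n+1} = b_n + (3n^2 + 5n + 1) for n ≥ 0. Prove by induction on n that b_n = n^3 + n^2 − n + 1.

Base case: b_0 = 1, and 0^3 + 0^2 − 0 + 1 = 1.
Assume b_j = j^3 + j^2 − j + 1.
Then b_{j+1} = b_j + (3j^2 + 5j + 1) = (j^3 + j^2 − j + 1) + (3j^2 + 5j + 1) = j^3 + 4j^2 + 4j + 2,
and (j+1)^3 + (j+1)^2 − (j+1) + 1 = j^3 + 4j^2 + 4j + 2.
By induction, b_n = n^3 + n^2 − n + 1 for all n ≥ 0.

b_n = n^3 + n^2 − n + 1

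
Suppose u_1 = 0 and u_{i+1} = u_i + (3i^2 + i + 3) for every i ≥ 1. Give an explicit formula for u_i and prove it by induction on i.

Claim: u_i = i^3 − i^2 + 3i − 3.

Base case: u_1 = 0, and 1^3 − 1^2 + 3·1 − 3 = 0.
Assume u_m = m^3 − m^2 + 3m − 3.
Then u_{m+1} = u_m + (3m^2 + m + 3) = (m^3 − m^2 + 3m − 3) + (3m^2 + m + 3) = m^3 + 2m^2 + 4m,
and (m+1)^3 − (m+1)^2 + 3·(m+1) − 3 = m^3 + 2m^2 + 4m.
Hence u_i = i^3 − i^2 + 3i − 3 for every i ≥ 1, by induction.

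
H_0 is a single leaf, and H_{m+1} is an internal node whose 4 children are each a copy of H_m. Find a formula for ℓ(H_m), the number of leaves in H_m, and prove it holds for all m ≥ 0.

Claim: ℓ(H_m) = 4^m.

Base case: ℓ(H_0) = 1, and 4^0 = 1.
Assume ℓ(H_j) = 4^j.
Then ℓ(H_{j+1}) = 4·ℓ(H_j) = 4·4^j = 4^{j+1}.
This completes the inductive step, so ℓ(H_m) = 4^m for all m ≥ 0.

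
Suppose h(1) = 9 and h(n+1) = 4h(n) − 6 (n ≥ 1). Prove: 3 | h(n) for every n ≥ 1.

Base case: h(1) = 9 = 3·3, so 3 | h(1).
Assume 3 | h(m), so h(m) = 3t for some integer t.
Then h(m+1) = 4h(m) − 6 = 4·(3t) − 6 = 3(4t − 2), so 3 | h(m+1).
This completes the inductive step, so 3 | h(n) for all n ≥ 1.

3 | h(n)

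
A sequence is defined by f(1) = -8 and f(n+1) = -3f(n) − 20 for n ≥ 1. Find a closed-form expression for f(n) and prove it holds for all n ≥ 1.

Claim: f(n) = (-3)^n − 5.

Base case: f(1) = -8, and (-3)^1 − 5 = -3 − 5 = -8.
Assume f(r) = (-3)^r − 5 for some r ≥ 1.
Then f(r+1) = -3f(r) − 20 = -3·((-3)^r − 5) − 20 = -3·(-3)^r + 15 − 20 = (-3)^{r+1} − 5.
So the formula holds for r+1, and by induction f(n) = (-3)^n − 5 for all n ≥ 1.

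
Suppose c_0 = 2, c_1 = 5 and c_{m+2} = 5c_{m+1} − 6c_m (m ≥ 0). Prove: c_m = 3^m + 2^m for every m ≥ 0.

Base cases: c_0 = 2 and 3^0 + 2^0 = 2; c_1 = 5 and 3^1 + 2^1 = 5.
Assume c_j = 3^j + 2^j for all 0 ≤ j ≤ k, where k ≥ 1.
Then c_{k+1} = 5c_k − 6c_{k−1} = 5·(3^k + 2^k) − 6·(3^{k−1} + 2^{k−1}) = (5·3 − 6)3^{k−1} + (5·2 − 6)2^{k−1} = 9·3^{k−1} + 4·2^{k−1} = 3^{k+1} + 2^{k+1}.
By strong induction, c_m = 3^m + 2^m for all m ≥ 0.

c_m = 3^m + 2^m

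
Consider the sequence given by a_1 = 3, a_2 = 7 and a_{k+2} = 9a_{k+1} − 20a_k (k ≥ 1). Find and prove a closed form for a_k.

Claim: a_k = 2·4^k − 5^k.

Base cases: a_1 = 3 and 2·4^1 − 5^1 = 3; a_2 = 7 and 2·4^2 − 5^2 = 7.
Assume a_j = 2·4^j − 5^j for all 1 ≤ j ≤ m, where m ≥ 2.
Then a_{m+1} = 9a_m − 20a_{m−1} = 9·(2·4^m − 5^m) − 20·(2·4^{m−1} − 5^{m−1}) = 2·(9·4 − 20)4^{m−1} − (9·5 − 20)5^{m−1} = 32·4^{m−1} − 25·5^{m−1} = 2·4^{m+1} − 5^{m+1}.
By strong induction, a_k = 2·4^k − 5^k for all k ≥ 1.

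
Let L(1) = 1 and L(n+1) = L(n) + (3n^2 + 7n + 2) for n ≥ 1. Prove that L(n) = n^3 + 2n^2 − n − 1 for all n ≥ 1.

Base case: L(1) = 1, and 1^3 + 2·1^2 − 1 − 1 = 1.
Assume L(r) = r^3 + 2r^2 − r − 1.
Then L(r+1) = L(r) + (3r^2 + 7r + 2) = (r^3 + 2r^2 − r − 1) + (3r^2 + 7r + 2) = r^3 + 5r^2 + 6r + 1,
and (r+1)^3 + 2·(r+1)^2 − (r+1) − 1 = r^3 + 5r^2 + 6r + 1.
By induction, L(n) = n^3 + 2n^2 − n − 1 for all n ≥ 1.

L(n) = n^3 + 2n^2 − n − 1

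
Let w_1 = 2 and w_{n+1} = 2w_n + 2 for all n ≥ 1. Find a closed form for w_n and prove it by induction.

Claim: w_n = 2^{n+1} − 2.

Base case: w_1 = 2, and 2^{1+1} − 2 = 4 − 2 = 2.
Assume w_j = 2^{j+1} − 2 for some j ≥ 1.
Then w_{j+1} = 2w_j + 2 = 2·(2^{j+1} − 2) + 2 = 2^{j+2} − 4 + 2 = 2^{j+2} − 2.
Hence w_n = 2^{n+1} − 2 for every n ≥ 1, by induction.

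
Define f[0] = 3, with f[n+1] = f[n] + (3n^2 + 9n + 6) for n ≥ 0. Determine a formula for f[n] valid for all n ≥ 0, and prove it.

Claim: f[n] = n^3 + 3n^2 + 2n + 3.

Base case: f[0] = 3, and 0^3 + 3·0^2 + 2·0 + 3 = 3.
Assume f[k] = k^3 + 3k^2 + 2k + 3.
Then f[k+1] = f[k] + (3k^2 + 9k + 6) = (k^3 + 3k^2 + 2k + 3) + (3k^2 + 9k + 6) = k^3 + 6k^2 + 11k + 9,
and (k+1)^3 + 3·(k+1)^2 + 2·(k+1) + 3 = k^3 + 6k^2 + 11k + 9.
This completes the inductive step, so f[n] = n^3 + 3n^2 + 2n + 3 for all n ≥ 0.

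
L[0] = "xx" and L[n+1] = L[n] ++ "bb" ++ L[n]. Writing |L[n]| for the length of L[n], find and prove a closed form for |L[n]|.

Claim: |L[n]| = 2^{n+2} − 2.

Base case: |L[0]| = 2, and 2^{0+2} − 2 = 2.
Assume |L[r]| = 2^{r+2} − 2.
Then |L[r+1]| = |L[r]| + 2 + |L[r]| = 2|L[r]| + 2 = 2(2^{r+2} − 2) + 2 = 2^{r+3} − 4 + 2 = 2^{r+3} − 2.
This completes the inductive step, so |L[n]| = 2^{n+2} − 2 for all n ≥ 0.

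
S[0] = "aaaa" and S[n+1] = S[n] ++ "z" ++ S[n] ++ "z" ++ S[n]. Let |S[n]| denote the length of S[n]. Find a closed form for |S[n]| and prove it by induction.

Claim: |S[n]| = 5·3^n − 1.

Base case: |S[0]| = 4, and 5·3^0 − 1 = 4.
Assume |S[m]| = 5·3^m − 1.
Then |S[m+1]| = 3|S[m]| + 2 = 3(5·3^m − 1) + 2 = 5·3^{m+1} − 3 + 2 = 5·3^{m+1} − 1.
By induction, |S[n]| = 5·3^n − 1 for all n ≥ 0.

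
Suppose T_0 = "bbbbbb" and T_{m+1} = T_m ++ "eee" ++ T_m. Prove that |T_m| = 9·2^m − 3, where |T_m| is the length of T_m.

Base case: |T_0| = 6, and 9·2^0 − 3 = 6.
Assume |T_j| = 9·2^j − 3.
Then |T_{j+1}| = |T_j| + 3 + |T_j| = 2|T_j| + 3 = 2(9·2^j − 3) + 3 = 9·2^{j+1} − 6 + 3 = 9·2^{j+1} − 3.
By induction, |T_m| = 9·2^m − 3 for all m ≥ 0.

|T_m| = 9·2^m − 3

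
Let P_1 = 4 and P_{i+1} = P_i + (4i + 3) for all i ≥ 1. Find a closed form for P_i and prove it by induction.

Claim: P_i = 2i^2 + i + 1.

Base case: P_1 = 4, and 2·1^2 + 1 + 1 = 4.
Assume P_j = 2j^2 + j + 1.
Then P_{j+1} = P_j + (4j + 3) = (2j^2 + j + 1) + (4j + 3) = 2j^2 + 5j + 4,
and 2·(j+1)^2 + (j+1) + 1 = 2j^2 + 5j + 4.
By induction, P_i = 2i^2 + i + 1 for all i ≥ 1.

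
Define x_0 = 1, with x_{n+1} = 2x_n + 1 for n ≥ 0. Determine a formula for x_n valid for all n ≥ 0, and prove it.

Claim: x_n = 2^{n+1} − 1.

Base case: x_0 = 1, and 2^{0+1} − 1 = 2 − 1 = 1.
Assume x_k = 2^{k+1} − 1 for some k ≥ 0.
Then x_{k+1} = 2x_k + 1 = 2·(2^{k+1} − 1) + 1 = 2^{k+2} − 2 + 1 = 2^{k+2} − 1.
By induction, x_n = 2^{n+1} − 1 for all n ≥ 0.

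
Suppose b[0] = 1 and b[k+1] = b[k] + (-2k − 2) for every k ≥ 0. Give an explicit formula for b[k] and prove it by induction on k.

Claim: b[k] = -k^2 − k + 1.

Base case: b[0] = 1, and -0^2 − 0 + 1 = 1.
Assume b[j] = -j^2 − j + 1.
Then b[j+1] = b[j] + (-2j − 2) = (-j^2 − j + 1) + (-2j − 2) = -j^2 − 3j − 1,
and -(j+1)^2 − (j+1) + 1 = -j^2 − 3j − 1.
By induction, b[k] = -k^2 − k + 1 for all k ≥ 0.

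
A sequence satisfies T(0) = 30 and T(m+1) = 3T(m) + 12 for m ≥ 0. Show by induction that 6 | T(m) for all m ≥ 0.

Base case: T(0) = 30 = 6·5, so 6 | T(0).
Assume 6 | T(k), so T(k) = 6t for some integer t.
Then T(k+1) = 3T(k) + 12 = 3·(6t) + 12 = 6(3t + 2), so 6 | T(k+1).
This completes the inductive step, so 6 | T(m) for all m ≥ 0.

6 | T(m)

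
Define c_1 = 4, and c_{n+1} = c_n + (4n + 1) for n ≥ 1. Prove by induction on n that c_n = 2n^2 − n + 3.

Base case: c_1 = 4, and 2·1^2 − 1 + 3 = 4.
Assume c_r = 2r^2 − r + 3.
Then c_{r+1} = c_r + (4r + 1) = (2r^2 − r + 3) + (4r + 1) = 2r^2 + 3r + 4,
and 2·(r+1)^2 − (r+1) + 3 = 2r^2 + 3r + 4.
By induction, c_n = 2n^2 − n + 3 for all n ≥ 1.

c_n = 2n^2 − n + 3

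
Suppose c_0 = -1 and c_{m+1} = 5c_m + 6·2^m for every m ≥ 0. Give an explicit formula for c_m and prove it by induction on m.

Claim: c_m = 5^m − 2·2^m.

Base case: c_0 = -1, and 5^0 − 2·2^0 = 1 − 2 = -1.
Assume c_k = 5^k − 2·2^k for some k ≥ 0.
Then c_{k+1} = 5c_k + 6·2^k = 5·(5^k − 2·2^k) + 6·2^k = 5^{k+1} − 10·2^k + 6·2^k = 5^{k+1} − 4·2^k = 5^{k+1} − 2·2^{k+1}.
This completes the inductive step, so c_m = 5^m − 2·2^m for all m ≥ 0.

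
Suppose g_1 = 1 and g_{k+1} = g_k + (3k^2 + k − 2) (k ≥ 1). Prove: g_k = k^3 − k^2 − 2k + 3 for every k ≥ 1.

Base case: g_1 = 1, and 1^3 − 1^2 − 2·1 + 3 = 1.
Assume g_m = m^3 − m^2 − 2m + 3.
Then g_{m+1} = g_m + (3m^2 + m − 2) = (m^3 − m^2 − 2m + 3) + (3m^2 + m − 2) = m^3 + 2m^2 − m + 1,
and (m+1)^3 − (m+1)^2 − 2·(m+1) + 3 = m^3 + 2m^2 − m + 1.
By induction, g_k = k^3 − k^2 − 2k + 3 for all k ≥ 1.

g_k = k^3 − k^2 − 2k + 3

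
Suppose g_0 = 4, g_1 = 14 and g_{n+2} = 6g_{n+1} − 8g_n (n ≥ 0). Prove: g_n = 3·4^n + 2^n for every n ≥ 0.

Base cases: g_0 = 4 and 3·4^0 + 2^0 = 4; g_1 = 14 and 3·4^1 + 2^1 = 14.
Assume g_j = 3·4^j + 2^j for all 0 ≤ j ≤ m, where m ≥ 1.
Then g_{m+1} = 6g_m − 8g_{m−1} = 6·(3·4^m + 2^m) − 8·(3·4^{m−1} + 2^{m−1}) = 3·(6·4 − 8)4^{m−1} + (6·2 − 8)2^{m−1} = 48·4^{m−1} + 4·2^{m−1} = 3·4^{m+1} + 2^{m+1}.
By strong induction, g_n = 3·4^n + 2^n for all n ≥ 0.

g_n = 3·4^n + 2^n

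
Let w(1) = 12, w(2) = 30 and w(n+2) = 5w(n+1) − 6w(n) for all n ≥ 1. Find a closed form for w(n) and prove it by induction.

Claim: w(n) = 3·2^n + 2·3^n.

Base cases: w(1) = 12 and 3·2^1 + 2·3^1 = 12; w(2) = 30 and 3·2^2 + 2·3^2 = 30.
Assume w(j) = 3·2^j + 2·3^j for all 1 ≤ j ≤ k, where k ≥ 2.
Then w(k+1) = 5w(k) − 6w(k−1) = 5·(3·2^k + 2·3^k) − 6·(3·2^{k−1} + 2·3^{k−1}) = 3·(5·2 − 6)2^{k−1} + 2·(5·3 − 6)3^{k−1} = 12·2^{k−1} + 18·3^{k−1} = 3·2^{k+1} + 2·3^{k+1}.
By strong induction, w(n) = 3·2^n + 2·3^n for all n ≥ 1.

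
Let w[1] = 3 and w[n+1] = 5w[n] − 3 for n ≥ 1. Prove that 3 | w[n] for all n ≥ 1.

Base case: w[1] = 3 = 3·1, so 3 | w[1].
Assume 3 | w[k], so w[k] = 3t for some integer t.
Then w[k+1] = 5w[k] − 3 = 5·(3t) − 3 = 3(5t − 1), so 3 | w[k+1].
By induction, 3 | w[n] for all n ≥ 1.

3 | w[n]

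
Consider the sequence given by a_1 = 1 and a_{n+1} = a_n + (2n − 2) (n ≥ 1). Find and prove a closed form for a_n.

Claim: a_n = n^2 − 3n + 3.

Base case: a_1 = 1, and 1^2 − 3·1 + 3 = 1.
Assume a_j = j^2 − 3j + 3.
Then a_{j+1} = a_j + (2j − 2) = (j^2 − 3j + 3) + (2j − 2) = j^2 − j + 1,
and (j+1)^2 − 3·(j+1) + 3 = j^2 − j + 1.
This completes the inductive step, so a_n = n^2 − 3n + 3 for all n ≥ 1.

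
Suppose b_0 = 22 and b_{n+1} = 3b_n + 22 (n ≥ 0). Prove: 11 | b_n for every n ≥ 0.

Base case: b_0 = 22 = 11·2, so 11 | b_0.
Assume 11 | b_k, so b_k = 11t for some integer t.
Then b_{k+1} = 3b_k + 22 = 3·(11t) + 22 = 11(3t + 2), so 11 | b_{k+1}.
So the property holds for k+1, and by induction 11 | b_n for all n ≥ 0.

11 | b_n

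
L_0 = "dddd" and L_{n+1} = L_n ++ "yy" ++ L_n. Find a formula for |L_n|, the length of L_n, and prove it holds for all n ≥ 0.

Claim: |L_n| = 6·2^n − 2.

Base case: |L_0| = 4, and 6·2^0 − 2 = 4.
Assume |L_k| = 6·2^k − 2.
Then |L_{k+1}| = |L_k| + 2 + |L_k| = 2|L_k| + 2 = 2(6·2^k − 2) + 2 = 6·2^{k+1} − 4 + 2 = 6·2^{k+1} − 2.
Hence |L_n| = 6·2^n − 2 for every n ≥ 0, by induction.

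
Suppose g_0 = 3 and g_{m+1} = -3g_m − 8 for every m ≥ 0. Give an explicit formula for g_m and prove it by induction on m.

Claim: g_m = 5·(-3)^m − 2.

Base case: g_0 = 3, and 5·(-3)^0 − 2 = 5 − 2 = 3.
Assume g_j = 5·(-3)^j − 2 for some j ≥ 0.
Then g_{j+1} = -3g_j − 8 = -3·(5·(-3)^j − 2) − 8 = -15·(-3)^j + 6 − 8 = 5·(-3)^{j+1} − 2.
By induction, g_m = 5·(-3)^m − 2 for all m ≥ 0.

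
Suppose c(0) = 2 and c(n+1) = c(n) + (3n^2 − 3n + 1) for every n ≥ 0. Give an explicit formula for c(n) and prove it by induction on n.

Claim: c(n) = n^3 − 3n^2 + 3n + 2.

Base case: c(0) = 2, and 0^3 − 3·0^2 + 3·0 + 2 = 2.
Assume c(j) = j^3 − 3j^2 + 3j + 2.
Then c(j+1) = c(j) + (3j^2 − 3j + 1) = (j^3 − 3j^2 + 3j + 2) + (3j^2 − 3j + 1) = j^3 + 3,
and (j+1)^3 − 3·(j+1)^2 + 3·(j+1) + 2 = j^3 + 3.
Hence c(n) = n^3 − 3n^2 + 3n + 2 for every n ≥ 0, by induction.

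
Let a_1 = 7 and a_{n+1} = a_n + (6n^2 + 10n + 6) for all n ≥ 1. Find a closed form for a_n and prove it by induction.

Claim: a_n = 2n^3 + 2n^2 + 2n + 1.

Base case: a_1 = 7, and 2·1^3 + 2·1^2 + 2·1 + 1 = 7.
Assume a_k = 2k^3 + 2k^2 + 2k + 1.
Then a_{k+1} = a_k + (6k^2 + 10k + 6) = (2k^3 + 2k^2 + 2k + 1) + (6k^2 + 10k + 6) = 2k^3 + 8k^2 + 12k + 7,
and 2·(k+1)^3 + 2·(k+1)^2 + 2·(k+1) + 1 = 2k^3 + 8k^2 + 12k + 7.
By induction, a_n = 2n^3 + 2n^2 + 2n + 1 for all n ≥ 1.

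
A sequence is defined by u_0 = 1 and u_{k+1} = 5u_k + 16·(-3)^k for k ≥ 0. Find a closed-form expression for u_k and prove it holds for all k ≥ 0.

Claim: u_k = 3·5^k − 2·(-3)^k.

Base case: u_0 = 1, and 3·5^0 − 2·(-3)^0 = 3 − 2 = 1.
Assume u_j = 3·5^j − 2·(-3)^j for some j ≥ 0.
Then u_{j+1} = 5u_j + 16·(-3)^j = 5·(3·5^j − 2·(-3)^j) + 16·(-3)^j = 3·5^{j+1} − 10·(-3)^j + 16·(-3)^j = 3·5^{j+1} + 6·(-3)^j = 3·5^{j+1} − 2·(-3)^{j+1}.
So the formula holds for j+1, and by induction u_k = 3·5^k − 2·(-3)^k for all k ≥ 0.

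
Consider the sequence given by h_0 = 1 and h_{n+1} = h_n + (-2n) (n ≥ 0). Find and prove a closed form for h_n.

Claim: h_n = -n^2 + n + 1.

Base case: h_0 = 1, and -0^2 + 0 + 1 = 1.
Assume h_m = -m^2 + m + 1.
Then h_{m+1} = h_m + (-2m) = (-m^2 + m + 1) + (-2m) = -m^2 − m + 1,
and -(m+1)^2 + (m+1) + 1 = -m^2 − m + 1.
This completes the inductive step, so h_n = -n^2 + n + 1 for all n ≥ 0.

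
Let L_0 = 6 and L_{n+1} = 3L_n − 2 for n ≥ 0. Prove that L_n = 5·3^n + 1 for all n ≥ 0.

Base case: L_0 = 6, and 5·3^0 + 1 = 5 + 1 = 6.
Assume L_j = 5·3^j + 1 for some j ≥ 0.
Then L_{j+1} = 3L_j − 2 = 3·(5·3^j + 1) − 2 = 15·3^j + 3 − 2 = 5·3^{j+1} + 1.
This completes the inductive step, so L_n = 5·3^n + 1 for all n ≥ 0.

L_n = 5·3^n + 1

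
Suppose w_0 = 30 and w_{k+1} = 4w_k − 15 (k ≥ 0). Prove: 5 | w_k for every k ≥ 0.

Base case: w_0 = 30 = 5·6, so 5 | w_0.
Assume 5 | w_j, so w_j = 5t for some integer t.
Then w_{j+1} = 4w_j − 15 = 4·(5t) − 15 = 5(4t − 3), so 5 | w_{j+1}.
Hence 5 | w_k for every k ≥ 0, by induction.

5 | w_k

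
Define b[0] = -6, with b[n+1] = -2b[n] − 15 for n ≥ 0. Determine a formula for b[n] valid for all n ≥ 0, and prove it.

Claim: b[n] = -(-2)^n − 5.

Base case: b[0] = -6, and -(-2)^0 − 5 = -1 − 5 = -6.
Assume b[k] = -(-2)^k − 5 for some k ≥ 0.
Then b[k+1] = -2b[k] − 15 = -2·(-(-2)^k − 5) − 15 = 2·(-2)^k + 10 − 15 = -(-2)^{k+1} − 5.
Hence b[n] = -(-2)^n − 5 for every n ≥ 0, by induction.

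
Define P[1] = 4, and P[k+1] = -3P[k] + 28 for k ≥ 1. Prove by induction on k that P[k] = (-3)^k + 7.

Base case: P[1] = 4, and (-3)^1 + 7 = -3 + 7 = 4.
Assume P[r] = (-3)^r + 7 for some r ≥ 1.
Then P[r+1] = -3P[r] + 28 = -3·((-3)^r + 7) + 28 = -3·(-3)^r − 21 + 28 = (-3)^{r+1} + 7.
This completes the inductive step, so P[k] = (-3)^k + 7 for all k ≥ 1.

P[k] = (-3)^k + 7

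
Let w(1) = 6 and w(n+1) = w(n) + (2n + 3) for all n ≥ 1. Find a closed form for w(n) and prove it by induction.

Claim: w(n) = n^2 + 2n + 3.

Base case: w(1) = 6, and 1^2 + 2·1 + 3 = 6.
Assume w(r) = r^2 + 2r + 3.
Then w(r+1) = w(r) + (2r + 3) = (r^2 + 2r + 3) + (2r + 3) = r^2 + 4r + 6,
and (r+1)^2 + 2·(r+1) + 3 = r^2 + 4r + 6.
This completes the inductive step, so w(n) = n^2 + 2n + 3 for all n ≥ 1.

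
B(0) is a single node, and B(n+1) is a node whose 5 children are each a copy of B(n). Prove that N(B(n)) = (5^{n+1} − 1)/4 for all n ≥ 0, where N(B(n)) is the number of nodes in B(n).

Base case: N(B(0)) = 1, and (5^{0+1} − 1)/4 = 1.
Assume N(B(m)) = (5^{m+1} − 1)/4.
Then N(B(m+1)) = 1 + 5N(B(m)) = 1 + 5·(5^{m+1} − 1)/4 = 1 + (5^{m+2} − 5)/4 = (4 + 5^{m+2} − 5)/4 = (5^{m+2} − 1)/4.
So the formula holds for m+1, and by induction N(B(n)) = (5^{n+1} − 1)/4 for all n ≥ 0.

N(B(n)) = (5^{n+1} − 1)/4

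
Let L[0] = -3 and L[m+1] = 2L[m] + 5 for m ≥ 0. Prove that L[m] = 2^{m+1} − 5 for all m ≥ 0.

Base case: L[0] = -3, and 2^{0+1} − 5 = 2 − 5 = -3.
Assume L[k] = 2^{k+1} − 5 for some k ≥ 0.
Then L[k+1] = 2L[k] + 5 = 2·(2^{k+1} − 5) + 5 = 2^{k+2} − 10 + 5 = 2^{k+2} − 5.
Hence L[m] = 2^{m+1} − 5 for every m ≥ 0, by induction.

L[m] = 2^{m+1} − 5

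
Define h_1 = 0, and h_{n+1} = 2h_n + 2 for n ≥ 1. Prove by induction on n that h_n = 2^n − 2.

Base case: h_1 = 0, and 2^1 − 2 = 2 − 2 = 0.
Assume h_m = 2^m − 2 for some m ≥ 1.
Then h_{m+1} = 2h_m + 2 = 2·(2^m − 2) + 2 = 2^{m+1} − 4 + 2 = 2^{m+1} − 2.
This completes the inductive step, so h_n = 2^n − 2 for all n ≥ 1.

h_n = 2^n − 2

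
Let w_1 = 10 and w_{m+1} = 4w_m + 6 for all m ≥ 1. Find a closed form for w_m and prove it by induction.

Claim: w_m = 3·4^m − 2.

Base case: w_1 = 10, and 3·4^1 − 2 = 12 − 2 = 10.
Assume w_r = 3·4^r − 2 for some r ≥ 1.
Then w_{r+1} = 4w_r + 6 = 4·(3·4^r − 2) + 6 = 12·4^r − 8 + 6 = 3·4^{r+1} − 2.
This completes the inductive step, so w_m = 3·4^m − 2 for all m ≥ 1.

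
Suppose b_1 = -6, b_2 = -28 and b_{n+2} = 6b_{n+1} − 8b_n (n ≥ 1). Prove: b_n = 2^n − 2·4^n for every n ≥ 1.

Base cases: b_1 = -6 and 2^1 − 2·4^1 = -6; b_2 = -28 and 2^2 − 2·4^2 = -28.
Assume b_i = 2^i − 2·4^i for all 1 ≤ i ≤ j, where j ≥ 2.
Then b_{j+1} = 6b_j − 8b_{j−1} = 6·(2^j − 2·4^j) − 8·(2^{j−1} − 2·4^{j−1}) = (6·2 − 8)2^{j−1} − 2·(6·4 − 8)4^{j−1} = 4·2^{j−1} − 32·4^{j−1} = 2^{j+1} − 2·4^{j+1}.
Hence b_n = 2^n − 2·4^n for every n ≥ 1, by strong induction.

b_n = 2^n − 2·4^n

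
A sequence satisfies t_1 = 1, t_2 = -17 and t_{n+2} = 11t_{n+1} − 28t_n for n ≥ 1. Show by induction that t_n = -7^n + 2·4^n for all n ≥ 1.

Base cases: t_1 = 1 and -7^1 + 2·4^1 = 1; t_2 = -17 and -7^2 + 2·4^2 = -17.
Assume t_i = -7^i + 2·4^i for all 1 ≤ i ≤ j, where j ≥ 2.
Then t_{j+1} = 11t_j − 28t_{j−1} = 11·(-7^j + 2·4^j) − 28·(-7^{j−1} + 2·4^{j−1}) = -(11·7 − 28)7^{j−1} + 2·(11·4 − 28)4^{j−1} = -49·7^{j−1} + 32·4^{j−1} = -7^{j+1} + 2·4^{j+1}.
This completes the inductive step, so t_n = -7^n + 2·4^n for all n ≥ 1.

t_n = -7^n + 2·4^n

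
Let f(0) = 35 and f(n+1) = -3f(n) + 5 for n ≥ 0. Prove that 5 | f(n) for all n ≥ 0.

Base case: f(0) = 35 = 5·7, so 5 | f(0).
Assume 5 | f(m), so f(m) = 5t for some integer t.
Then f(m+1) = -3f(m) + 5 = -3·(5t) + 5 = 5(-3t + 1), so 5 | f(m+1).
By induction, 5 | f(n) for all n ≥ 0.

5 | f(n)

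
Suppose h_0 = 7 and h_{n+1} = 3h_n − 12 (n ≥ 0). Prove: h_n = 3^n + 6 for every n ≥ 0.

Base case: h_0 = 7, and 3^0 + 6 = 1 + 6 = 7.
Assume h_m = 3^m + 6 for some m ≥ 0.
Then h_{m+1} = 3h_m − 12 = 3·(3^m + 6) − 12 = 3^{m+1} + 18 − 12 = 3^{m+1} + 6.
So the formula holds for m+1, and by induction h_n = 3^n + 6 for all n ≥ 0.

h_n = 3^n + 6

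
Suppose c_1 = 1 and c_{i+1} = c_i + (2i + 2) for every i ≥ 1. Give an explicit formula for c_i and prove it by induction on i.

Claim: c_i = i^2 + i − 1.

Base case: c_1 = 1, and 1^2 + 1 − 1 = 1.
Assume c_m = m^2 + m − 1.
Then c_{m+1} = c_m + (2m + 2) = (m^2 + m − 1) + (2m + 2) = m^2 + 3m + 1,
and (m+1)^2 + (m+1) − 1 = m^2 + 3m + 1.
By induction, c_i = i^2 + i − 1 for all i ≥ 1.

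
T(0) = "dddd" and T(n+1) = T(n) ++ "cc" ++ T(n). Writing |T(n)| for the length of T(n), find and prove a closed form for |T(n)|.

Claim: |T(n)| = 6·2^n − 2.

Base case: |T(0)| = 4, and 6·2^0 − 2 = 4.
Assume |T(m)| = 6·2^m − 2.
Then |T(m+1)| = |T(m)| + 2 + |T(m)| = 2|T(m)| + 2 = 2(6·2^m − 2) + 2 = 6·2^{m+1} − 4 + 2 = 6·2^{m+1} − 2.
Hence |T(n)| = 6·2^n − 2 for every n ≥ 0, by induction.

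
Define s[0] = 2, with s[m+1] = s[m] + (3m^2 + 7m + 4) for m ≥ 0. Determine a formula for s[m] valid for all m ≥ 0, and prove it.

Claim: s[m] = m^3 + 2m^2 + m + 2.

Base case: s[0] = 2, and 0^3 + 2·0^2 + 0 + 2 = 2.
Assume s[j] = j^3 + 2j^2 + j + 2.
Then s[j+1] = s[j] + (3j^2 + 7j + 4) = (j^3 + 2j^2 + j + 2) + (3j^2 + 7j + 4) = j^3 + 5j^2 + 8j + 6,
and (j+1)^3 + 2·(j+1)^2 + (j+1) + 2 = j^3 + 5j^2 + 8j + 6.
By induction, s[m] = m^3 + 2m^2 + m + 2 for all m ≥ 0.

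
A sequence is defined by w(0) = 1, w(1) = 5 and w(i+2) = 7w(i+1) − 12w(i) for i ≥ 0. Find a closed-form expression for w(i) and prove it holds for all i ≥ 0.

Claim: w(i) = 2·4^i − 3^i.

Base cases: w(0) = 1 and 2·4^0 − 3^0 = 1; w(1) = 5 and 2·4^1 − 3^1 = 5.
Assume w(j) = 2·4^j − 3^j for all 0 ≤ j ≤ k, where k ≥ 1.
Then w(k+1) = 7w(k) − 12w(k−1) = 7·(2·4^k − 3^k) − 12·(2·4^{k−1} − 3^{k−1}) = 2·(7·4 − 12)4^{k−1} − (7·3 − 12)3^{k−1} = 32·4^{k−1} − 9·3^{k−1} = 2·4^{k+1} − 3^{k+1}.
So the formula holds for k+1, and by strong induction w(i) = 2·4^i − 3^i for all i ≥ 0.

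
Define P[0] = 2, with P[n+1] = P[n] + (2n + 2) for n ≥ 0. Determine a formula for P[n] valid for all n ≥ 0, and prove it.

Claim: P[n] = n^2 + n + 2.

Base case: P[0] = 2, and 0^2 + 0 + 2 = 2.
Assume P[r] = r^2 + r + 2.
Then P[r+1] = P[r] + (2r + 2) = (r^2 + r + 2) + (2r + 2) = r^2 + 3r + 4,
and (r+1)^2 + (r+1) + 2 = r^2 + 3r + 4.
By induction, P[n] = n^2 + n + 2 for all n ≥ 0.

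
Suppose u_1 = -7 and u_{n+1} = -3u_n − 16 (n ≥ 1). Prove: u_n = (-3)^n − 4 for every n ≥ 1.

Base case: u_1 = -7, and (-3)^1 − 4 = -3 − 4 = -7.
Assume u_m = (-3)^m − 4 for some m ≥ 1.
Then u_{m+1} = -3u_m − 16 = -3·((-3)^m − 4) − 16 = -3·(-3)^m + 12 − 16 = (-3)^{m+1} − 4.
So the formula holds for m+1, and by induction u_n = (-3)^n − 4 for all n ≥ 1.

u_n = (-3)^n − 4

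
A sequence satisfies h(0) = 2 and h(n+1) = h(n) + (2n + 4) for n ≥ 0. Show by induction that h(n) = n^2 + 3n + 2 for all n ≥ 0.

Base case: h(0) = 2, and 0^2 + 3·0 + 2 = 2.
Assume h(m) = m^2 + 3m + 2.
Then h(m+1) = h(m) + (2m + 4) = (m^2 + 3m + 2) + (2m + 4) = m^2 + 5m + 6,
and (m+1)^2 + 3·(m+1) + 2 = m^2 + 5m + 6.
Hence h(n) = n^2 + 3n + 2 for every n ≥ 0, by induction.

h(n) = n^2 + 3n + 2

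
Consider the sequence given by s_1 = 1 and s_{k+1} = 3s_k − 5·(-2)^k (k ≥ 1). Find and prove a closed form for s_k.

Claim: s_k = 3^k + (-2)^k.

Base case: s_1 = 1, and 3^1 + (-2)^1 = 3 − 2 = 1.
Assume s_j = 3^j + (-2)^j for some j ≥ 1.
Then s_{j+1} = 3s_j − 5·(-2)^j = 3·(3^j + (-2)^j) − 5·(-2)^j = 3^{j+1} + 3·(-2)^j − 5·(-2)^j = 3^{j+1} − 2·(-2)^j = 3^{j+1} + (-2)^{j+1}.
This completes the inductive step, so s_k = 3^k + (-2)^k for all k ≥ 1.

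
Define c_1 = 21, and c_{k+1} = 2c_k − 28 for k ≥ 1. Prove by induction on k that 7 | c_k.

Base case: c_1 = 21 = 7·3, so 7 | c_1.
Assume 7 | c_j, so c_j = 7t for some integer t.
Then c_{j+1} = 2c_j − 28 = 2·(7t) − 28 = 7(2t − 4), so 7 | c_{j+1}.
So the property holds for j+1, and by induction 7 | c_k for all k ≥ 1.

7 | c_k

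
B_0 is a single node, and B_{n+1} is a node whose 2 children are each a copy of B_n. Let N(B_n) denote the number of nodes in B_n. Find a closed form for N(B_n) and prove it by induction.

Claim: N(B_n) = 2^{n+1} − 1.

Base case: N(B_0) = 1, and 2^{0+1} − 1 = 1.
Assume N(B_m) = 2^{m+1} − 1.
Then N(B_{m+1}) = 1 + 2N(B_m) = 1 + 2(2^{m+1} − 1) = 2^{m+2} − 2 + 1 = 2^{m+2} − 1.
This completes the inductive step, so N(B_n) = 2^{n+1} − 1 for all n ≥ 0.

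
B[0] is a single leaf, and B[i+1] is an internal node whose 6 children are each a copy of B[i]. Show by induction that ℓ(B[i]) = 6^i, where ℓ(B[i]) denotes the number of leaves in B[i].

Base case: ℓ(B[0]) = 1, and 6^0 = 1.
Assume ℓ(B[m]) = 6^m.
Then ℓ(B[m+1]) = 6·ℓ(B[m]) = 6·6^m = 6^{m+1}.
Hence ℓ(B[i]) = 6^i for every i ≥ 0, by induction.

ℓ(B[i]) = 6^i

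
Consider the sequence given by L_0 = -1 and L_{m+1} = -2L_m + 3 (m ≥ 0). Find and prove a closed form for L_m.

Claim: L_m = -2·(-2)^m + 1.

Base case: L_0 = -1, and -2·(-2)^0 + 1 = -2 + 1 = -1.
Assume L_k = -2·(-2)^k + 1 for some k ≥ 0.
Then L_{k+1} = -2L_k + 3 = -2·(-2·(-2)^k + 1) + 3 = 4·(-2)^k − 2 + 3 = -2·(-2)^{k+1} + 1.
By induction, L_m = -2·(-2)^m + 1 for all m ≥ 0.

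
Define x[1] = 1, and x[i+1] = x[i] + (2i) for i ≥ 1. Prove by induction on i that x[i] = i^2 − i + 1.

Base case: x[1] = 1, and 1^2 − 1 + 1 = 1.
Assume x[k] = k^2 − k + 1.
Then x[k+1] = x[k] + (2k) = (k^2 − k + 1) + (2k) = k^2 + k + 1,
and (k+1)^2 − (k+1) + 1 = k^2 + k + 1.
This completes the inductive step, so x[i] = i^2 − i + 1 for all i ≥ 1.

x[i] = i^2 − i + 1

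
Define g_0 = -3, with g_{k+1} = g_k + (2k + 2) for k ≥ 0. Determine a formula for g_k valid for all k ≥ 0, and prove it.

Claim: g_k = k^2 + k − 3.

Base case: g_0 = -3, and 0^2 + 0 − 3 = -3.
Assume g_j = j^2 + j − 3.
Then g_{j+1} = g_j + (2j + 2) = (j^2 + j − 3) + (2j + 2) = j^2 + 3j − 1,
and (j+1)^2 + (j+1) − 3 = j^2 + 3j − 1.
This completes the inductive step, so g_k = k^2 + k − 3 for all k ≥ 0.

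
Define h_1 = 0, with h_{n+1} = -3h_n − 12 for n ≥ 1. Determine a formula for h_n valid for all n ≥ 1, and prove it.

Claim: h_n = -(-3)^n − 3.

Base case: h_1 = 0, and -(-3)^1 − 3 = 3 − 3 = 0.
Assume h_k = -(-3)^k − 3 for some k ≥ 1.
Then h_{k+1} = -3h_k − 12 = -3·(-(-3)^k − 3) − 12 = 3·(-3)^k + 9 − 12 = -(-3)^{k+1} − 3.
By induction, h_n = -(-3)^n − 3 for all n ≥ 1.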